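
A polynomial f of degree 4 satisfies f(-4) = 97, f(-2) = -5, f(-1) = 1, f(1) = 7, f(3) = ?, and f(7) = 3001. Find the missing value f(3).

The 5 known points determine the degree-4 polynomial uniquely.
Write f(s) = as^4 + bs^3 + cs^2 + ds + e. Substituting each data point gives a linear system:
  256a - 64b + 16c - 4d + e = 97
  16a - 8b + 4c - 2d + e = -5
  a - b + c - d + e = 1
  a + b + c + d + e = 7
  2401a + 343b + 49c + 7d + e = 3001
Solving the system yields a = 1, b = 2, c = -2, d = 1, e = 5.
So f(s) = s^4 + 2s^3 - 2s^2 + s + 5.
Then f(3) = 125.

125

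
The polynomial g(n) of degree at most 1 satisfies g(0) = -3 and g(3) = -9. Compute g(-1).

Write g(n) = an + b. Substituting each data point gives a linear system:
  b = -3
  3a + b = -9
Solving the system yields a = -2, b = -3.
So g(n) = -2n - 3.
Then g(-1) = -1.

-1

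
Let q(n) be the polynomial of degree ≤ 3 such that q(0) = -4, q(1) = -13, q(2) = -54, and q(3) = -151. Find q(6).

Write q(n) = an^3 + bn^2 + cn + d. Substituting each data point gives a linear system:
  d = -4
  a + b + c + d = -13
  8a + 4b + 2c + d = -54
  27a + 9b + 3c + d = -151
Solving the system yields a = -4, b = -4, c = -1, d = -4.
So q(n) = -4n³ - 4n² - n - 4.
Then q(6) = -1018.

-1018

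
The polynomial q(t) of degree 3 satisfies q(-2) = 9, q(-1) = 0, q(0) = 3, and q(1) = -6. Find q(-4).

Write q(t) = at^3 + bt^2 + ct + d. Substituting each data point gives a linear system:
  -8a + 4b - 2c + d = 9
  -a + b - c + d = 0
  d = 3
  a + b + c + d = -6
Solving the system yields a = -4, b = -6, c = 1, d = 3.
So q(t) = -4t^3 - 6t^2 + t + 3.
Then q(-4) = 159.

159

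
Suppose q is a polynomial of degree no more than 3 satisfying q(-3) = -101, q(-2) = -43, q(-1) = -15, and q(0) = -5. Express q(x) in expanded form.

q(x) = 2x^3 - 3x^2 + 5x - 5

Using the Lagrange interpolation formula with nodes -3, -2, -1, 0:
  L_0(x) = (x + 2)(x + 1)x / -6
  L_1(x) = (x + 3)(x + 1)x / 2
  L_2(x) = (x + 3)(x + 2)x / -2
  L_3(x) = (x + 3)(x + 2)(x + 1) / 6
Then q(x) = -101·L_0(x) - 43·L_1(x) - 15·L_2(x) - 5·L_3(x).
Expanding and collecting terms gives q(x) = 2x³ - 3x² + 5x - 5.
Check: q(-2) = -43. ✓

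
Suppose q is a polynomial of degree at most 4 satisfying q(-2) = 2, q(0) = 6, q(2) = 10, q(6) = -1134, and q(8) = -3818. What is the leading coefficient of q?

Write q(t) = at^4 + bt^3 + ct^2 + dt + e. Substituting each data point gives a linear system:
  16a - 8b + 4c - 2d + e = 2
  e = 6
  16a + 8b + 4c + 2d + e = 10
  1296a + 216b + 36c + 6d + e = -1134
  4096a + 512b + 64c + 8d + e = -3818
Solving the system yields a = -1, b = 0, c = 4, d = 2, e = 6.
So q(t) = -t^4 + 4t^2 + 2t + 6.
The leading coefficient is -1.

-1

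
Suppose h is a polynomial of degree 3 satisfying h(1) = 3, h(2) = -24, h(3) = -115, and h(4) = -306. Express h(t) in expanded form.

h(t) = -6t^3 + 4t^2 + 3t + 2

Write h(t) = at^3 + bt^2 + ct + d. Substituting each data point gives a linear system:
  a + b + c + d = 3
  8a + 4b + 2c + d = -24
  27a + 9b + 3c + d = -115
  64a + 16b + 4c + d = -306
Solving the system yields a = -6, b = 4, c = 3, d = 2.
So h(t) = -6t^3 + 4t^2 + 3t + 2.
Check: h(1) = 3. ✓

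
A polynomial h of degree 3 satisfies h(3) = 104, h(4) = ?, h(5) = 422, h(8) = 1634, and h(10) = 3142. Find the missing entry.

226

The 4 known points determine the degree-3 polynomial uniquely.
Write h(u) = au^3 + bu^2 + cu + d. Substituting each data point gives a linear system:
  27a + 9b + 3c + d = 104
  125a + 25b + 5c + d = 422
  512a + 64b + 8c + d = 1634
  1000a + 100b + 10c + d = 3142
Solving the system yields a = 3, b = 1, c = 4, d = 2.
So h(u) = 3u^3 + u^2 + 4u + 2.
Then h(4) = 226.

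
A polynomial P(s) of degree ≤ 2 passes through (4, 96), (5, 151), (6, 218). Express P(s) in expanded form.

P(s) = 6s^2 + s - 4

Write P(s) = as^2 + bs + c. Substituting each data point gives a linear system:
  16a + 4b + c = 96
  25a + 5b + c = 151
  36a + 6b + c = 218
Solving the system yields a = 6, b = 1, c = -4.
So P(s) = 6s² + s - 4.
Check: P(6) = 218. ✓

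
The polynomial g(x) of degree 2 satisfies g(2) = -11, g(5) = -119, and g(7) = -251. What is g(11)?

Write g(x) = ax^2 + bx + c. Substituting each data point gives a linear system:
  4a + 2b + c = -11
  25a + 5b + c = -119
  49a + 7b + c = -251
Solving the system yields a = -6, b = 6, c = 1.
So g(x) = -6x^2 + 6x + 1.
Then g(11) = -659.

-659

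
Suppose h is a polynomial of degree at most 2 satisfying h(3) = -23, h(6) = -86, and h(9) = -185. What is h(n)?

Write h(n) = an^2 + bn + c. Substituting each data point gives a linear system:
  9a + 3b + c = -23
  36a + 6b + c = -86
  81a + 9b + c = -185
Solving the system yields a = -2, b = -3, c = 4.
So h(n) = -2n^2 - 3n + 4.
Check: h(6) = -86. ✓

h(n) = -2n^2 - 3n + 4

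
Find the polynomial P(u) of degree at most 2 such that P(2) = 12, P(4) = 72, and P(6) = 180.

Write P(u) = au^2 + bu + c. Substituting each data point gives a linear system:
  4a + 2b + c = 12
  16a + 4b + c = 72
  36a + 6b + c = 180
Solving the system yields a = 6, b = -6, c = 0.
So P(u) = 6u² - 6u.
Check: P(4) = 72. ✓

P(u) = 6u^2 - 6u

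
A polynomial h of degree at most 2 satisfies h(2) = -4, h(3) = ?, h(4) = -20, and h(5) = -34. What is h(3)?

The 3 known points determine the degree-2 polynomial uniquely.
Write h(s) = as^2 + bs + c. Substituting each data point gives a linear system:
  4a + 2b + c = -4
  16a + 4b + c = -20
  25a + 5b + c = -34
Solving the system yields a = -2, b = 4, c = -4.
So h(s) = -2s^2 + 4s - 4.
Then h(3) = -10.

-10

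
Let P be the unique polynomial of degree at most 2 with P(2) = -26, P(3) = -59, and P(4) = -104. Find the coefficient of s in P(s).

-3

Write P(s) = as^2 + bs + c. Substituting each data point gives a linear system:
  4a + 2b + c = -26
  9a + 3b + c = -59
  16a + 4b + c = -104
Solving the system yields a = -6, b = -3, c = 4.
So P(s) = -6s^2 - 3s + 4.
The coefficient of s is -3.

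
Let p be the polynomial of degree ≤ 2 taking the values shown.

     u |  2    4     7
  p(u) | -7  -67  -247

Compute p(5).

-115

Write p(u) = au^2 + bu + c. Substituting each data point gives a linear system:
  4a + 2b + c = -7
  16a + 4b + c = -67
  49a + 7b + c = -247
Solving the system yields a = -6, b = 6, c = 5.
So p(u) = -6u² + 6u + 5.
Then p(5) = -115.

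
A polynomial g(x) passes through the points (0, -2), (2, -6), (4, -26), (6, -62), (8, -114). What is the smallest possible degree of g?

2

Forward differences of the values at x = 0, 2, 4, 6, 8:
  g  : -2  -6  -26  -62  -114
  Δ  : -4  -20  -36  -52
  Δ^2: -16  -16  -16
  Δ^3: 0  0
  Δ^4: 0
The second differences are constant (-16) and nonzero, while all higher differences vanish, so the minimal degree is 2.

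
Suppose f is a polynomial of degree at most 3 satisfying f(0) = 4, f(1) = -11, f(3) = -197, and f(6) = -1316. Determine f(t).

Using the Lagrange interpolation formula with nodes 0, 1, 3, 6:
  L_0(t) = (t - 1)(t - 3)(t - 6) / -18
  L_1(t) = t(t - 3)(t - 6) / 10
  L_2(t) = t(t - 1)(t - 6) / -18
  L_3(t) = t(t - 1)(t - 3) / 90
Then f(t) = 4·L_0(t) - 11·L_1(t) - 197·L_2(t) - 1316·L_3(t).
Expanding and collecting terms gives f(t) = -5t^3 - 6t^2 - 4t + 4.
Check: f(1) = -11. ✓

f(t) = -5t^3 - 6t^2 - 4t + 4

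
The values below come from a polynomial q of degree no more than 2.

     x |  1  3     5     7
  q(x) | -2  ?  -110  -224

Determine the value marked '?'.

-36

The 3 known points determine the degree-2 polynomial uniquely.
Write q(x) = ax^2 + bx + c. Substituting each data point gives a linear system:
  a + b + c = -2
  25a + 5b + c = -110
  49a + 7b + c = -224
Solving the system yields a = -5, b = 3, c = 0.
So q(x) = -5x^2 + 3x.
Then q(3) = -36.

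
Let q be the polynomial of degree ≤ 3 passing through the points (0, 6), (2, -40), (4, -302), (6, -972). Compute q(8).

Using the Lagrange interpolation formula with nodes 0, 2, 4, 6:
  L_0(n) = (n - 2)(n - 4)(n - 6) / -48
  L_1(n) = n(n - 4)(n - 6) / 16
  L_2(n) = n(n - 2)(n - 6) / -16
  L_3(n) = n(n - 2)(n - 4) / 48
Then q(n) = 6·L_0(n) - 40·L_1(n) - 302·L_2(n) - 972·L_3(n).
Expanding and collecting terms gives q(n) = -4n^3 - 3n^2 - n + 6.
Evaluating at n = 8: q(8) = -2242.

-2242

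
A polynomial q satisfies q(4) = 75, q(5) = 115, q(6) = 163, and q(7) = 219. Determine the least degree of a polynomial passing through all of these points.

2

Forward differences of the values at u = 4, 5, 6, 7:
  q  : 75  115  163  219
  Δ  : 40  48  56
  Δ^2: 8  8
  Δ^3: 0
The second differences are constant (8) and nonzero, while all higher differences vanish, so the minimal degree is 2.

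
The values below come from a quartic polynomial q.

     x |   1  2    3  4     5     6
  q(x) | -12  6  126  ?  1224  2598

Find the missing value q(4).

474

The 5 known points determine the degree-4 polynomial uniquely.
Write q(x) = ax^4 + bx^3 + cx^2 + dx + e. Substituting each data point gives a linear system:
  a + b + c + d + e = -12
  16a + 8b + 4c + 2d + e = 6
  81a + 27b + 9c + 3d + e = 126
  625a + 125b + 25c + 5d + e = 1224
  1296a + 216b + 36c + 6d + e = 2598
Solving the system yields a = 2, b = 1, c = -5, d = -4, e = -6.
So q(x) = 2x^4 + x^3 - 5x^2 - 4x - 6.
Then q(4) = 474.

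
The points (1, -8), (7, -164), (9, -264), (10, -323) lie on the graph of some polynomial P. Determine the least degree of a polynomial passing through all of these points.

Divided differences on the nodes 1, 7, 9, 10:
  order 0: -8  -164  -264  -323
  order 1: -26  -50  -59
  order 2: -3  -3
  order 3: 0
The order-2 divided differences are all -3 (nonzero) and every higher order vanishes, so the data lies on a polynomial of degree exactly 2.

2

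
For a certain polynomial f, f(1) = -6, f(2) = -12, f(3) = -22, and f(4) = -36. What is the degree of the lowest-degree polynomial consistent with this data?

Forward differences of the values at x = 1, 2, 3, 4:
  f  : -6  -12  -22  -36
  Δ  : -6  -10  -14
  Δ^2: -4  -4
  Δ^3: 0
The second differences are constant (-4) and nonzero, while all higher differences vanish, so the minimal degree is 2.

2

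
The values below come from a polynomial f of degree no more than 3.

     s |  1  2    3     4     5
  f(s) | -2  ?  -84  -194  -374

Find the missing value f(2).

The 4 known points determine the degree-3 polynomial uniquely.
Write f(s) = as^3 + bs^2 + cs + d. Substituting each data point gives a linear system:
  a + b + c + d = -2
  27a + 9b + 3c + d = -84
  64a + 16b + 4c + d = -194
  125a + 25b + 5c + d = -374
Solving the system yields a = -3, b = 1, c = -6, d = 6.
So f(s) = -3s^3 + s^2 - 6s + 6.
Then f(2) = -26.

-26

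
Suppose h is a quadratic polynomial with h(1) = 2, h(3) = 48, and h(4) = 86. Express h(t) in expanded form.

h(t) = 5t^2 + 3t - 6

Using the Lagrange interpolation formula with nodes 1, 3, 4:
  L_0(t) = (t - 3)(t - 4) / 6
  L_1(t) = (t - 1)(t - 4) / -2
  L_2(t) = (t - 1)(t - 3) / 3
Then h(t) = 2·L_0(t) + 48·L_1(t) + 86·L_2(t).
Expanding and collecting terms gives h(t) = 5t^2 + 3t - 6.
Check: h(1) = 2. ✓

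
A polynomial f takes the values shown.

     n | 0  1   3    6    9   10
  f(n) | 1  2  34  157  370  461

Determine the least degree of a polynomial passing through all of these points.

Divided differences on the nodes 0, 1, 3, 6, 9, 10:
  order 0: 1  2  34  157  370  461
  order 1: 1  16  41  71  91
  order 2: 5  5  5  5
  order 3: 0  0  0
  order 4: 0  0
  order 5: 0
The order-2 divided differences are all 5 (nonzero) and every higher order vanishes, so the data lies on a polynomial of degree exactly 2.

2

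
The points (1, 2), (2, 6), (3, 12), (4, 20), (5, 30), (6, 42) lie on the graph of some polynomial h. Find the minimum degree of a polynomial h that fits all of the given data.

2

Forward differences of the values at n = 1, 2, 3, 4, 5, 6:
  h  : 2  6  12  20  30  42
  Δ  : 4  6  8  10  12
  Δ^2: 2  2  2  2
  Δ^3: 0  0  0
  Δ^4: 0  0
  Δ^5: 0
The second differences are constant (2) and nonzero, while all higher differences vanish, so the minimal degree is 2.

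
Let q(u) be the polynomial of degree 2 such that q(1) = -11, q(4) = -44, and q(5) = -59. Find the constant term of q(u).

-4

Write q(u) = au^2 + bu + c. Substituting each data point gives a linear system:
  a + b + c = -11
  16a + 4b + c = -44
  25a + 5b + c = -59
Solving the system yields a = -1, b = -6, c = -4.
So q(u) = -u² - 6u - 4.
The constant term is -4.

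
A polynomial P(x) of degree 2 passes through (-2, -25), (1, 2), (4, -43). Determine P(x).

Write P(x) = ax^2 + bx + c. Substituting each data point gives a linear system:
  4a - 2b + c = -25
  a + b + c = 2
  16a + 4b + c = -43
Solving the system yields a = -4, b = 5, c = 1.
So P(x) = -4x^2 + 5x + 1.
Check: P(1) = 2. ✓

P(x) = -4x^2 + 5x + 1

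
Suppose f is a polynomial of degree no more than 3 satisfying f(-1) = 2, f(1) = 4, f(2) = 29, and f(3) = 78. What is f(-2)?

13

Write f(s) = as^3 + bs^2 + cs + d. Substituting each data point gives a linear system:
  -a + b - c + d = 2
  a + b + c + d = 4
  8a + 4b + 2c + d = 29
  27a + 9b + 3c + d = 78
Solving the system yields a = 1, b = 6, c = 0, d = -3.
So f(s) = s³ + 6s² - 3.
Then f(-2) = 13.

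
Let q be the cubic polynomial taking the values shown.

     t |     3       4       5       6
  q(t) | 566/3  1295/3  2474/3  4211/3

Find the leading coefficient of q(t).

Write q(t) = at^3 + bt^2 + ct + d. Substituting each data point gives a linear system:
  27a + 9b + 3c + d = 566/3
  64a + 16b + 4c + d = 1295/3
  125a + 25b + 5c + d = 2474/3
  216a + 36b + 6c + d = 4211/3
Solving the system yields a = 6, b = 3, c = 0, d = -1/3.
So q(t) = 6t^3 + 3t^2 - 1/3.
The leading coefficient is 6.

6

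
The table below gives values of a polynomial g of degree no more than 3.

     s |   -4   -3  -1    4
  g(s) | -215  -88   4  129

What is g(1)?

0

Write g(s) = as^3 + bs^2 + cs + d. Substituting each data point gives a linear system:
  -64a + 16b - 4c + d = -215
  -27a + 9b - 3c + d = -88
  -a + b - c + d = 4
  64a + 16b + 4c + d = 129
Solving the system yields a = 3, b = -3, c = -5, d = 5.
So g(s) = 3s^3 - 3s^2 - 5s + 5.
Then g(1) = 0.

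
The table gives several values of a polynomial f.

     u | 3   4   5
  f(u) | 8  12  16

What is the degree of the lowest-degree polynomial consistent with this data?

1

Forward differences of the values at u = 3, 4, 5:
  f  : 8  12  16
  Δ  : 4  4
  Δ^2: 0
The first differences are constant (4) and nonzero, while all higher differences vanish, so the minimal degree is 1.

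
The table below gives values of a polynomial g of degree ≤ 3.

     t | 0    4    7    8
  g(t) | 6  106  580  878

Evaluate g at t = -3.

Using the Lagrange interpolation formula with nodes 0, 4, 7, 8:
  L_0(t) = (t - 4)(t - 7)(t - 8) / -224
  L_1(t) = t(t - 7)(t - 8) / 48
  L_2(t) = t(t - 4)(t - 8) / -21
  L_3(t) = t(t - 4)(t - 7) / 32
Then g(t) = 6·L_0(t) + 106·L_1(t) + 580·L_2(t) + 878·L_3(t).
Expanding and collecting terms gives g(t) = 2t^3 - 3t^2 + 5t + 6.
Evaluating at t = -3: g(-3) = -90.

-90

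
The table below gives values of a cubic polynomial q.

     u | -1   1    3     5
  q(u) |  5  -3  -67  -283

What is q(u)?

Write q(u) = au^3 + bu^2 + cu + d. Substituting each data point gives a linear system:
  -a + b - c + d = 5
  a + b + c + d = -3
  27a + 9b + 3c + d = -67
  125a + 25b + 5c + d = -283
Solving the system yields a = -2, b = -1, c = -2, d = 2.
So q(u) = -2u³ - u² - 2u + 2.
Check: q(-1) = 5. ✓

q(u) = -2u^3 - u^2 - 2u + 2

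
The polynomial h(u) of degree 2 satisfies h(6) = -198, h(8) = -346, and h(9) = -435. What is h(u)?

Using the Lagrange interpolation formula with nodes 6, 8, 9:
  L_0(u) = (u - 8)(u - 9) / 6
  L_1(u) = (u - 6)(u - 9) / -2
  L_2(u) = (u - 6)(u - 8) / 3
Then h(u) = -198·L_0(u) - 346·L_1(u) - 435·L_2(u).
Expanding and collecting terms gives h(u) = -5u^2 - 4u + 6.
Check: h(6) = -198. ✓

h(u) = -5u^2 - 4u + 6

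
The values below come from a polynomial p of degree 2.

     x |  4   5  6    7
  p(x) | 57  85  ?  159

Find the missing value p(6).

The 3 known points determine the degree-2 polynomial uniquely.
Write p(x) = ax^2 + bx + c. Substituting each data point gives a linear system:
  16a + 4b + c = 57
  25a + 5b + c = 85
  49a + 7b + c = 159
Solving the system yields a = 3, b = 1, c = 5.
So p(x) = 3x^2 + x + 5.
Then p(6) = 119.

119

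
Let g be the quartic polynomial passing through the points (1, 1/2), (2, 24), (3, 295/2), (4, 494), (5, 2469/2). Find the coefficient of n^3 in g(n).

Write g(n) = an^4 + bn^3 + cn^2 + dn + e. Substituting each data point gives a linear system:
  a + b + c + d + e = 1/2
  16a + 8b + 4c + 2d + e = 24
  81a + 27b + 9c + 3d + e = 295/2
  256a + 64b + 16c + 4d + e = 494
  625a + 125b + 25c + 5d + e = 2469/2
Solving the system yields a = 2, b = 1/2, c = -3, d = -1, e = 2.
So g(n) = 2n^4 + (1/2)n^3 - 3n^2 - n + 2.
The coefficient of n^3 is 1/2.

1/2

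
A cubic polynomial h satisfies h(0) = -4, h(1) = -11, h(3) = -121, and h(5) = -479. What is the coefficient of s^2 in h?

-4

Write h(s) = as^3 + bs^2 + cs + d. Substituting each data point gives a linear system:
  d = -4
  a + b + c + d = -11
  27a + 9b + 3c + d = -121
  125a + 25b + 5c + d = -479
Solving the system yields a = -3, b = -4, c = 0, d = -4.
So h(s) = -3s^3 - 4s^2 - 4.
The coefficient of s^2 is -4.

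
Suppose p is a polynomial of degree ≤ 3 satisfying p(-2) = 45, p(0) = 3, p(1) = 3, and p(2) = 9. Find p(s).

Write p(s) = as^3 + bs^2 + cs + d. Substituting each data point gives a linear system:
  -8a + 4b - 2c + d = 45
  d = 3
  a + b + c + d = 3
  8a + 4b + 2c + d = 9
Solving the system yields a = -1, b = 6, c = -5, d = 3.
So p(s) = -s³ + 6s² - 5s + 3.
Check: p(2) = 9. ✓

p(s) = -s^3 + 6s^2 - 5s + 3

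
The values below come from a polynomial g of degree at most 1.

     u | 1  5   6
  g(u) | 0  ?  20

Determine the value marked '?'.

The 2 known points determine the degree-1 polynomial uniquely.
Write g(u) = au + b. Substituting each data point gives a linear system:
  a + b = 0
  6a + b = 20
Solving the system yields a = 4, b = -4.
So g(u) = 4u - 4.
Then g(5) = 16.

16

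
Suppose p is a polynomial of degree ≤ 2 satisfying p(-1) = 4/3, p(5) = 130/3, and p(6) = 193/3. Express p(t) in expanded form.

Write p(t) = at^2 + bt + c. Substituting each data point gives a linear system:
  a - b + c = 4/3
  25a + 5b + c = 130/3
  36a + 6b + c = 193/3
Solving the system yields a = 2, b = -1, c = -5/3.
So p(t) = 2t^2 - t - 5/3.
Check: p(5) = 130/3. ✓

p(t) = 2t^2 - t - 5/3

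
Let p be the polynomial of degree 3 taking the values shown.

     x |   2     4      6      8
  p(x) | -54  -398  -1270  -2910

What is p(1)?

-5

Using the Lagrange interpolation formula with nodes 2, 4, 6, 8:
  L_0(x) = (x - 4)(x - 6)(x - 8) / -48
  L_1(x) = (x - 2)(x - 6)(x - 8) / 16
  L_2(x) = (x - 2)(x - 4)(x - 8) / -16
  L_3(x) = (x - 2)(x - 4)(x - 6) / 48
Then p(x) = -54·L_0(x) - 398·L_1(x) - 1270·L_2(x) - 2910·L_3(x).
Expanding and collecting terms gives p(x) = -5x^3 - 6x^2 + 4x + 2.
Evaluating at x = 1: p(1) = -5.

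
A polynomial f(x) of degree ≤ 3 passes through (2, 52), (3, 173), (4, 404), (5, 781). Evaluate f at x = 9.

4469

Write f(x) = ax^3 + bx^2 + cx + d. Substituting each data point gives a linear system:
  8a + 4b + 2c + d = 52
  27a + 9b + 3c + d = 173
  64a + 16b + 4c + d = 404
  125a + 25b + 5c + d = 781
Solving the system yields a = 6, b = 1, c = 2, d = -4.
So f(x) = 6x^3 + x^2 + 2x - 4.
Then f(9) = 4469.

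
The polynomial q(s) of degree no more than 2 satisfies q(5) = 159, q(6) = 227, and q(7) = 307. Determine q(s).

Write q(s) = as^2 + bs + c. Substituting each data point gives a linear system:
  25a + 5b + c = 159
  36a + 6b + c = 227
  49a + 7b + c = 307
Solving the system yields a = 6, b = 2, c = -1.
So q(s) = 6s^2 + 2s - 1.
Check: q(6) = 227. ✓

q(s) = 6s^2 + 2s - 1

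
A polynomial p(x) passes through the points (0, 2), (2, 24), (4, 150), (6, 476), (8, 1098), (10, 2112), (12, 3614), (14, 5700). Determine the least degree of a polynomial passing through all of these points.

3

Forward differences of the values at x = 0, 2, 4, 6, 8, 10, 12, 14:
  p  : 2  24  150  476  1098  2112  3614  5700
  Δ  : 22  126  326  622  1014  1502  2086
  Δ^2: 104  200  296  392  488  584
  Δ^3: 96  96  96  96  96
  Δ^4: 0  0  0  0
  Δ^5: 0  0  0
  Δ^6: 0  0
  Δ^7: 0
The third differences are constant (96) and nonzero, while all higher differences vanish, so the minimal degree is 3.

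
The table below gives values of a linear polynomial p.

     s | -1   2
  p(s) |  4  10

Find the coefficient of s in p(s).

2

Write p(s) = as + b. Substituting each data point gives a linear system:
  -a + b = 4
  2a + b = 10
Solving the system yields a = 2, b = 6.
So p(s) = 2s + 6.
The leading coefficient is 2.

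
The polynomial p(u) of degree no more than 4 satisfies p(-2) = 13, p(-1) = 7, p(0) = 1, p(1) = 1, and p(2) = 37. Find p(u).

Write p(u) = au^4 + bu^3 + cu^2 + du + e. Substituting each data point gives a linear system:
  16a - 8b + 4c - 2d + e = 13
  a - b + c - d + e = 7
  e = 1
  a + b + c + d + e = 1
  16a + 8b + 4c + 2d + e = 37
Solving the system yields a = 1, b = 3, c = 2, d = -6, e = 1.
So p(u) = u^4 + 3u^3 + 2u^2 - 6u + 1.
Check: p(0) = 1. ✓

p(u) = u^4 + 3u^3 + 2u^2 - 6u + 1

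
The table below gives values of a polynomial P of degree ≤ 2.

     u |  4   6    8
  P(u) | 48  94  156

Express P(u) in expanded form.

Using the Lagrange interpolation formula with nodes 4, 6, 8:
  L_0(u) = (u - 6)(u - 8) / 8
  L_1(u) = (u - 4)(u - 8) / -4
  L_2(u) = (u - 4)(u - 6) / 8
Then P(u) = 48·L_0(u) + 94·L_1(u) + 156·L_2(u).
Expanding and collecting terms gives P(u) = 2u^2 + 3u + 4.
Check: P(8) = 156. ✓

P(u) = 2u^2 + 3u + 4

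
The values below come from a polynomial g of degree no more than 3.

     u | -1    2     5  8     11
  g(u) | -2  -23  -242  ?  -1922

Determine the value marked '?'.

On equispaced nodes a degree-3 polynomial has vanishing fourth forward difference, so
  g(-1) - 4·g(2) + 6·g(5) - 4·g(8) + g(11) = 0.
Substituting the known values and solving for g(8):
  -4·g(8) = 3284
  g(8) = -821.

-821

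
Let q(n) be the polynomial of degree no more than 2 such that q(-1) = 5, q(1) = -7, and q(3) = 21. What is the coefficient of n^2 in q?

Write q(n) = an^2 + bn + c. Substituting each data point gives a linear system:
  a - b + c = 5
  a + b + c = -7
  9a + 3b + c = 21
Solving the system yields a = 5, b = -6, c = -6.
So q(n) = 5n^2 - 6n - 6.
The leading coefficient is 5.

5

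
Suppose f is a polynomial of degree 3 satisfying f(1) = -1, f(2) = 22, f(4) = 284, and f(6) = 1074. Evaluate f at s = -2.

-70

Write f(s) = as^3 + bs^2 + cs + d. Substituting each data point gives a linear system:
  a + b + c + d = -1
  8a + 4b + 2c + d = 22
  64a + 16b + 4c + d = 284
  216a + 36b + 6c + d = 1074
Solving the system yields a = 6, b = -6, c = -1, d = 0.
So f(s) = 6s^3 - 6s^2 - s.
Then f(-2) = -70.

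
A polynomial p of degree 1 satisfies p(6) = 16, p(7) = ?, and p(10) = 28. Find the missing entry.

19

The 2 known points determine the degree-1 polynomial uniquely.
Write p(x) = ax + b. Substituting each data point gives a linear system:
  6a + b = 16
  10a + b = 28
Solving the system yields a = 3, b = -2.
So p(x) = 3x - 2.
Then p(7) = 19.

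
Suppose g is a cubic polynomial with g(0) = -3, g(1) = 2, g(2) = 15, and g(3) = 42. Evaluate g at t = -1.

Using the Lagrange interpolation formula with nodes 0, 1, 2, 3:
  L_0(t) = (t - 1)(t - 2)(t - 3) / -6
  L_1(t) = t(t - 2)(t - 3) / 2
  L_2(t) = t(t - 1)(t - 3) / -2
  L_3(t) = t(t - 1)(t - 2) / 6
Then g(t) = -3·L_0(t) + 2·L_1(t) + 15·L_2(t) + 42·L_3(t).
Expanding and collecting terms gives g(t) = t^3 + t^2 + 3t - 3.
Evaluating at t = -1: g(-1) = -6.

-6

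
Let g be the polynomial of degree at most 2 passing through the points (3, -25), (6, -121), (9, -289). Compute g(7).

Using the Lagrange interpolation formula with nodes 3, 6, 9:
  L_0(u) = (u - 6)(u - 9) / 18
  L_1(u) = (u - 3)(u - 9) / -9
  L_2(u) = (u - 3)(u - 6) / 18
Then g(u) = -25·L_0(u) - 121·L_1(u) - 289·L_2(u).
Expanding and collecting terms gives g(u) = -4u^2 + 4u - 1.
Evaluating at u = 7: g(7) = -169.

-169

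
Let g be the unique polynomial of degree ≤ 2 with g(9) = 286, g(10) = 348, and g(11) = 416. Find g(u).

Using the Lagrange interpolation formula with nodes 9, 10, 11:
  L_0(u) = (u - 10)(u - 11) / 2
  L_1(u) = (u - 9)(u - 11) / -1
  L_2(u) = (u - 9)(u - 10) / 2
Then g(u) = 286·L_0(u) + 348·L_1(u) + 416·L_2(u).
Expanding and collecting terms gives g(u) = 3u^2 + 5u - 2.
Check: g(9) = 286. ✓

g(u) = 3u^2 + 5u - 2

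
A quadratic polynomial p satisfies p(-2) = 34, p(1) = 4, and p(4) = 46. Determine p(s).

p(s) = 4s^2 - 6s + 6

Write p(s) = as^2 + bs + c. Substituting each data point gives a linear system:
  4a - 2b + c = 34
  a + b + c = 4
  16a + 4b + c = 46
Solving the system yields a = 4, b = -6, c = 6.
So p(s) = 4s² - 6s + 6.
Check: p(4) = 46. ✓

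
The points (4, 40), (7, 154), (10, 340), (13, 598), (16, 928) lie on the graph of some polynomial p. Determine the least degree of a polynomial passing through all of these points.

Forward differences of the values at s = 4, 7, 10, 13, 16:
  p  : 40  154  340  598  928
  Δ  : 114  186  258  330
  Δ^2: 72  72  72
  Δ^3: 0  0
  Δ^4: 0
The second differences are constant (72) and nonzero, while all higher differences vanish, so the minimal degree is 2.

2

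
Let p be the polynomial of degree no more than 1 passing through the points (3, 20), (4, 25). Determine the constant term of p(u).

Write p(u) = au + b. Substituting each data point gives a linear system:
  3a + b = 20
  4a + b = 25
Solving the system yields a = 5, b = 5.
So p(u) = 5u + 5.
The constant term is 5.

5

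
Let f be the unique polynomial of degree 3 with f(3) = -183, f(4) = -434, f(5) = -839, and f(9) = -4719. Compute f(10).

Write f(t) = at^3 + bt^2 + ct + d. Substituting each data point gives a linear system:
  27a + 9b + 3c + d = -183
  64a + 16b + 4c + d = -434
  125a + 25b + 5c + d = -839
  729a + 81b + 9c + d = -4719
Solving the system yields a = -6, b = -5, c = 6, d = 6.
So f(t) = -6t^3 - 5t^2 + 6t + 6.
Then f(10) = -6434.

-6434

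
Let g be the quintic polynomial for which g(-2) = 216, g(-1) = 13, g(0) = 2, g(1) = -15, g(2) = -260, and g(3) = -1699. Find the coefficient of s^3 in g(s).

-5

Write g(s) = as^5 + bs^4 + cs^3 + ds^2 + es + k. Substituting each data point gives a linear system:
  -32a + 16b - 8c + 4d - 2e + k = 216
  -a + b - c + d - e + k = 13
  k = 2
  a + b + c + d + e + k = -15
  32a + 16b + 8c + 4d + 2e + k = -260
  243a + 81b + 27c + 9d + 3e + k = -1699
Solving the system yields a = -6, b = -1, c = -5, d = -2, e = -3, k = 2.
So g(s) = -6s^5 - s^4 - 5s^3 - 2s^2 - 3s + 2.
The coefficient of s^3 is -5.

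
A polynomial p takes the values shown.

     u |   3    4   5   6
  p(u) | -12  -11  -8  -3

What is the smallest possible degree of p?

Forward differences of the values at u = 3, 4, 5, 6:
  p  : -12  -11  -8  -3
  Δ  : 1  3  5
  Δ^2: 2  2
  Δ^3: 0
The second differences are constant (2) and nonzero, while all higher differences vanish, so the minimal degree is 2.

2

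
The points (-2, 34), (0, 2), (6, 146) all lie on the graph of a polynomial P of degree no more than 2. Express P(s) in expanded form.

Write P(s) = as^2 + bs + c. Substituting each data point gives a linear system:
  4a - 2b + c = 34
  c = 2
  36a + 6b + c = 146
Solving the system yields a = 5, b = -6, c = 2.
So P(s) = 5s^2 - 6s + 2.
Check: P(6) = 146. ✓

P(s) = 5s^2 - 6s + 2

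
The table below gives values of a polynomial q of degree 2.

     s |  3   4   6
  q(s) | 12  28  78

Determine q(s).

Write q(s) = as^2 + bs + c. Substituting each data point gives a linear system:
  9a + 3b + c = 12
  16a + 4b + c = 28
  36a + 6b + c = 78
Solving the system yields a = 3, b = -5, c = 0.
So q(s) = 3s² - 5s.
Check: q(4) = 28. ✓

q(s) = 3s^2 - 5s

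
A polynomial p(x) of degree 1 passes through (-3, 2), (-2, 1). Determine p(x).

p(x) = -x - 1

Write p(x) = ax + b. Substituting each data point gives a linear system:
  -3a + b = 2
  -2a + b = 1
Solving the system yields a = -1, b = -1.
So p(x) = -x - 1.
Check: p(-2) = 1. ✓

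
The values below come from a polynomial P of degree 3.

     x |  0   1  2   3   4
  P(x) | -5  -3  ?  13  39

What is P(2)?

1

The 4 known points determine the degree-3 polynomial uniquely.
Write P(x) = ax^3 + bx^2 + cx + d. Substituting each data point gives a linear system:
  d = -5
  a + b + c + d = -3
  27a + 9b + 3c + d = 13
  64a + 16b + 4c + d = 39
Solving the system yields a = 1, b = -2, c = 3, d = -5.
So P(x) = x^3 - 2x^2 + 3x - 5.
Then P(2) = 1.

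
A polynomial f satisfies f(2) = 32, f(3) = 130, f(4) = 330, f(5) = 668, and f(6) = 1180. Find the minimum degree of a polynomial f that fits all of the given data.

3

Forward differences of the values at s = 2, 3, 4, 5, 6:
  f  : 32  130  330  668  1180
  Δ  : 98  200  338  512
  Δ^2: 102  138  174
  Δ^3: 36  36
  Δ^4: 0
The third differences are constant (36) and nonzero, while all higher differences vanish, so the minimal degree is 3.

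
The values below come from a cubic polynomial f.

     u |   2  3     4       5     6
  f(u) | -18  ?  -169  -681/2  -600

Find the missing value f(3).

-135/2

The 4 known points determine the degree-3 polynomial uniquely.
Write f(u) = au^3 + bu^2 + cu + d. Substituting each data point gives a linear system:
  8a + 4b + 2c + d = -18
  64a + 16b + 4c + d = -169
  125a + 25b + 5c + d = -681/2
  216a + 36b + 6c + d = -600
Solving the system yields a = -3, b = 1, c = 5/2, d = -3.
So f(u) = -3u^3 + u^2 + (5/2)u - 3.
Then f(3) = -135/2.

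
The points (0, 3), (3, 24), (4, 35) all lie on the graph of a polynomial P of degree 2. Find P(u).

P(u) = u^2 + 4u + 3

Write P(u) = au^2 + bu + c. Substituting each data point gives a linear system:
  c = 3
  9a + 3b + c = 24
  16a + 4b + c = 35
Solving the system yields a = 1, b = 4, c = 3.
So P(u) = u^2 + 4u + 3.
Check: P(4) = 35. ✓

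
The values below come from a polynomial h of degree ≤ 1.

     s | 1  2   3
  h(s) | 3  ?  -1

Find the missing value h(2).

1

The 2 known points determine the degree-1 polynomial uniquely.
Write h(s) = as + b. Substituting each data point gives a linear system:
  a + b = 3
  3a + b = -1
Solving the system yields a = -2, b = 5.
So h(s) = -2s + 5.
Then h(2) = 1.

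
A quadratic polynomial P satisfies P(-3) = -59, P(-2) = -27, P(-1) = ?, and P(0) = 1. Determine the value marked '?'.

-7

The 3 known points determine the degree-2 polynomial uniquely.
Write P(u) = au^2 + bu + c. Substituting each data point gives a linear system:
  9a - 3b + c = -59
  4a - 2b + c = -27
  c = 1
Solving the system yields a = -6, b = 2, c = 1.
So P(u) = -6u^2 + 2u + 1.
Then P(-1) = -7.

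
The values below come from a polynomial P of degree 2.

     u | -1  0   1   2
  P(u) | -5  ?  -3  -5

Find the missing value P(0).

-3

The 3 known points determine the degree-2 polynomial uniquely.
Write P(u) = au^2 + bu + c. Substituting each data point gives a linear system:
  a - b + c = -5
  a + b + c = -3
  4a + 2b + c = -5
Solving the system yields a = -1, b = 1, c = -3.
So P(u) = -u^2 + u - 3.
Then P(0) = -3.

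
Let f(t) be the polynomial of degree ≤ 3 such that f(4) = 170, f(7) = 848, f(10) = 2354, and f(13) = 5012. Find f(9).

1740

Using the Lagrange interpolation formula with nodes 4, 7, 10, 13:
  L_0(t) = (t - 7)(t - 10)(t - 13) / -162
  L_1(t) = (t - 4)(t - 10)(t - 13) / 54
  L_2(t) = (t - 4)(t - 7)(t - 13) / -54
  L_3(t) = (t - 4)(t - 7)(t - 10) / 162
Then f(t) = 170·L_0(t) + 848·L_1(t) + 2354·L_2(t) + 5012·L_3(t).
Expanding and collecting terms gives f(t) = 2t^3 + 4t^2 - 4t - 6.
Evaluating at t = 9: f(9) = 1740.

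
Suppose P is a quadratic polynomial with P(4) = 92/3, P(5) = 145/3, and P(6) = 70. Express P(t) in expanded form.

P(t) = 2t^2 - (1/3)t

Write P(t) = at^2 + bt + c. Substituting each data point gives a linear system:
  16a + 4b + c = 92/3
  25a + 5b + c = 145/3
  36a + 6b + c = 70
Solving the system yields a = 2, b = -1/3, c = 0.
So P(t) = 2t² - (1/3)t.
Check: P(5) = 145/3. ✓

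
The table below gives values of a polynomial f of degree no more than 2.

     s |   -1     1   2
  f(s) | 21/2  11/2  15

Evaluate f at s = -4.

Write f(s) = as^2 + bs + c. Substituting each data point gives a linear system:
  a - b + c = 21/2
  a + b + c = 11/2
  4a + 2b + c = 15
Solving the system yields a = 4, b = -5/2, c = 4.
So f(s) = 4s² - (5/2)s + 4.
Then f(-4) = 78.

78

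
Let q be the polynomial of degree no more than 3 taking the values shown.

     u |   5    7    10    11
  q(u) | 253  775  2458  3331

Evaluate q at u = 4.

118

Using the Lagrange interpolation formula with nodes 5, 7, 10, 11:
  L_0(u) = (u - 7)(u - 10)(u - 11) / -60
  L_1(u) = (u - 5)(u - 10)(u - 11) / 24
  L_2(u) = (u - 5)(u - 7)(u - 11) / -15
  L_3(u) = (u - 5)(u - 7)(u - 10) / 24
Then q(u) = 253·L_0(u) + 775·L_1(u) + 2458·L_2(u) + 3331·L_3(u).
Expanding and collecting terms gives q(u) = 3u^3 - 6u^2 + 6u - 2.
Evaluating at u = 4: q(4) = 118.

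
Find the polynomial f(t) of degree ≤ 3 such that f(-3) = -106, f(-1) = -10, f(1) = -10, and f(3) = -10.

f(t) = 2t^3 - 6t^2 - 2t - 4

Using the Lagrange interpolation formula with nodes -3, -1, 1, 3:
  L_0(t) = (t + 1)(t - 1)(t - 3) / -48
  L_1(t) = (t + 3)(t - 1)(t - 3) / 16
  L_2(t) = (t + 3)(t + 1)(t - 3) / -16
  L_3(t) = (t + 3)(t + 1)(t - 1) / 48
Then f(t) = -106·L_0(t) - 10·L_1(t) - 10·L_2(t) - 10·L_3(t).
Expanding and collecting terms gives f(t) = 2t^3 - 6t^2 - 2t - 4.
Check: f(3) = -10. ✓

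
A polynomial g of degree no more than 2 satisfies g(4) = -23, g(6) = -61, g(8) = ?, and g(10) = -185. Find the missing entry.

The 3 known points determine the degree-2 polynomial uniquely.
Write g(x) = ax^2 + bx + c. Substituting each data point gives a linear system:
  16a + 4b + c = -23
  36a + 6b + c = -61
  100a + 10b + c = -185
Solving the system yields a = -2, b = 1, c = 5.
So g(x) = -2x^2 + x + 5.
Then g(8) = -115.

-115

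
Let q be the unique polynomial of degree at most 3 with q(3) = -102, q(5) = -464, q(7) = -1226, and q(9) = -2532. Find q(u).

q(u) = -3u^3 - 5u^2 + 6u + 6

Write q(u) = au^3 + bu^2 + cu + d. Substituting each data point gives a linear system:
  27a + 9b + 3c + d = -102
  125a + 25b + 5c + d = -464
  343a + 49b + 7c + d = -1226
  729a + 81b + 9c + d = -2532
Solving the system yields a = -3, b = -5, c = 6, d = 6.
So q(u) = -3u^3 - 5u^2 + 6u + 6.
Check: q(5) = -464. ✓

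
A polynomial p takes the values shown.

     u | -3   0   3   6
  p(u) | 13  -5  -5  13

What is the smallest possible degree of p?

2

Forward differences of the values at u = -3, 0, 3, 6:
  p  : 13  -5  -5  13
  Δ  : -18  0  18
  Δ^2: 18  18
  Δ^3: 0
The second differences are constant (18) and nonzero, while all higher differences vanish, so the minimal degree is 2.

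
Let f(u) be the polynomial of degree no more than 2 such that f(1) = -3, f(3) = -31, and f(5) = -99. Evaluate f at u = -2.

Using the Lagrange interpolation formula with nodes 1, 3, 5:
  L_0(u) = (u - 3)(u - 5) / 8
  L_1(u) = (u - 1)(u - 5) / -4
  L_2(u) = (u - 1)(u - 3) / 8
Then f(u) = -3·L_0(u) - 31·L_1(u) - 99·L_2(u).
Expanding and collecting terms gives f(u) = -5u^2 + 6u - 4.
Evaluating at u = -2: f(-2) = -36.

-36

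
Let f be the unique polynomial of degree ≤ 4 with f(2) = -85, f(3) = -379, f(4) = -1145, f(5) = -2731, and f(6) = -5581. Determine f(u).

Write f(u) = au^4 + bu^3 + cu^2 + du + e. Substituting each data point gives a linear system:
  16a + 8b + 4c + 2d + e = -85
  81a + 27b + 9c + 3d + e = -379
  256a + 64b + 16c + 4d + e = -1145
  625a + 125b + 25c + 5d + e = -2731
  1296a + 216b + 36c + 6d + e = -5581
Solving the system yields a = -4, b = -2, c = 2, d = -6, e = -1.
So f(u) = -4u^4 - 2u^3 + 2u^2 - 6u - 1.
Check: f(4) = -1145. ✓

f(u) = -4u^4 - 2u^3 + 2u^2 - 6u - 1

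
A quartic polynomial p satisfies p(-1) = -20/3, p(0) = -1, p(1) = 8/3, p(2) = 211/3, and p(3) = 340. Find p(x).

p(x) = 3x^4 + 5x^3 - 4x^2 - (1/3)x - 1

Write p(x) = ax^4 + bx^3 + cx^2 + dx + e. Substituting each data point gives a linear system:
  a - b + c - d + e = -20/3
  e = -1
  a + b + c + d + e = 8/3
  16a + 8b + 4c + 2d + e = 211/3
  81a + 27b + 9c + 3d + e = 340
Solving the system yields a = 3, b = 5, c = -4, d = -1/3, e = -1.
So p(x) = 3x^4 + 5x^3 - 4x^2 - (1/3)x - 1.
Check: p(0) = -1. ✓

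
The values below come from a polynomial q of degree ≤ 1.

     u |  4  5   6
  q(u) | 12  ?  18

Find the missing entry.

The 2 known points determine the degree-1 polynomial uniquely.
Write q(u) = au + b. Substituting each data point gives a linear system:
  4a + b = 12
  6a + b = 18
Solving the system yields a = 3, b = 0.
So q(u) = 3u.
Then q(5) = 15.

15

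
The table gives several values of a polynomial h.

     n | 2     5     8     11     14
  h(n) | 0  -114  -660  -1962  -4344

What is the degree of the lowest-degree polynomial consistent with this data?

Forward differences of the values at n = 2, 5, 8, 11, 14:
  h  : 0  -114  -660  -1962  -4344
  Δ  : -114  -546  -1302  -2382
  Δ^2: -432  -756  -1080
  Δ^3: -324  -324
  Δ^4: 0
The third differences are constant (-324) and nonzero, while all higher differences vanish, so the minimal degree is 3.

3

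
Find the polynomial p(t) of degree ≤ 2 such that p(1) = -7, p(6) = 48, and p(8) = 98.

p(t) = 2t^2 - 3t - 6

Write p(t) = at^2 + bt + c. Substituting each data point gives a linear system:
  a + b + c = -7
  36a + 6b + c = 48
  64a + 8b + c = 98
Solving the system yields a = 2, b = -3, c = -6.
So p(t) = 2t^2 - 3t - 6.
Check: p(8) = 98. ✓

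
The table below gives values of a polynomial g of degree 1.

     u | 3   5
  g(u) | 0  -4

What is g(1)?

4

Using the Lagrange interpolation formula with nodes 3, 5:
  L_0(u) = (u - 5) / -2
  L_1(u) = (u - 3) / 2
Then g(u) = 0·L_0(u) - 4·L_1(u).
Expanding and collecting terms gives g(u) = -2u + 6.
Evaluating at u = 1: g(1) = 4.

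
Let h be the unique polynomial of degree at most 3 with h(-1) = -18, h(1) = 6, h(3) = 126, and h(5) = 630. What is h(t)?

Write h(t) = at^3 + bt^2 + ct + d. Substituting each data point gives a linear system:
  -a + b - c + d = -18
  a + b + c + d = 6
  27a + 9b + 3c + d = 126
  125a + 25b + 5c + d = 630
Solving the system yields a = 6, b = -6, c = 6, d = 0.
So h(t) = 6t^3 - 6t^2 + 6t.
Check: h(3) = 126. ✓

h(t) = 6t^3 - 6t^2 + 6t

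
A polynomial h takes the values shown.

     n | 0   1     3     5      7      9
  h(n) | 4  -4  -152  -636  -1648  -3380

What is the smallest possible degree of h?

3

Divided differences on the nodes 0, 1, 3, 5, 7, 9:
  order 0: 4  -4  -152  -636  -1648  -3380
  order 1: -8  -74  -242  -506  -866
  order 2: -22  -42  -66  -90
  order 3: -4  -4  -4
  order 4: 0  0
  order 5: 0
The order-3 divided differences are all -4 (nonzero) and every higher order vanishes, so the data lies on a polynomial of degree exactly 3.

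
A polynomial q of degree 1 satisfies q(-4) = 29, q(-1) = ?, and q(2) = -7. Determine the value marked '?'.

The 2 known points determine the degree-1 polynomial uniquely.
Write q(u) = au + b. Substituting each data point gives a linear system:
  -4a + b = 29
  2a + b = -7
Solving the system yields a = -6, b = 5.
So q(u) = -6u + 5.
Then q(-1) = 11.

11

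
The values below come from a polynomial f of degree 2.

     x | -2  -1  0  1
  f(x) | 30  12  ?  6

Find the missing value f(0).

4

The 3 known points determine the degree-2 polynomial uniquely.
Write f(x) = ax^2 + bx + c. Substituting each data point gives a linear system:
  4a - 2b + c = 30
  a - b + c = 12
  a + b + c = 6
Solving the system yields a = 5, b = -3, c = 4.
So f(x) = 5x² - 3x + 4.
Then f(0) = 4.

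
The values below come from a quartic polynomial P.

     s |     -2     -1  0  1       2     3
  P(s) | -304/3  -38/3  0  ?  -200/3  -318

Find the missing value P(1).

On equispaced nodes a degree-4 polynomial has vanishing fifth forward difference, so
  - P(-2) + 5·P(-1) - 10·P(0) + 10·P(1) - 5·P(2) + P(3) = 0.
Substituting the known values and solving for P(1):
  10·P(1) = -160/3
  P(1) = -16/3.

-16/3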